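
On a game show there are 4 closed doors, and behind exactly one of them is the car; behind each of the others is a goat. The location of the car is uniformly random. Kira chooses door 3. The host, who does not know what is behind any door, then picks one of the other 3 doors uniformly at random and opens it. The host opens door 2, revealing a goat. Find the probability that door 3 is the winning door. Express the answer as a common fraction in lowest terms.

1/3

Condition on the true location of the car.
If it is behind any of doors 1, 3, and 4 (prior 1/4 each): the host picks door 2 with probability 1/3 regardless, and it is not the prize; weight (1/4)·(1/3) = 1/12 each.
If it is behind door 2 (prior 1/4): the host opened door 2, so this case is ruled out; weight (1/4)·0 = 0.
The weights sum to 1/4.
So P(the car behind door 3 | the host opened door 2) = (1/12) / (1/4) = 1/3.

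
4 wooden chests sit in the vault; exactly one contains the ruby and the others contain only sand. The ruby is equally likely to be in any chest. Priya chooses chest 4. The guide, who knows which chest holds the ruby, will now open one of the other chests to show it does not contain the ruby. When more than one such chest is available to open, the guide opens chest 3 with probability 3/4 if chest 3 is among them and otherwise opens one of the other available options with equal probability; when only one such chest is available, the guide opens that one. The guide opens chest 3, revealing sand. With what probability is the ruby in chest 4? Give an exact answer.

1/3

Consider each possible location of the ruby in turn.
If it is in any of chests 1, 2, and 4 (prior 1/4 each): chest 3 is available, opened with probability 3/4; weight (1/4)·(3/4) = 3/16 each.
If it is in chest 3 (prior 1/4): the guide opened chest 3, so this case is ruled out; weight (1/4)·0 = 0.
The weights sum to 9/16.
So P(the ruby in chest 4 | the guide opened chest 3) = (3/16) / (9/16) = 1/3.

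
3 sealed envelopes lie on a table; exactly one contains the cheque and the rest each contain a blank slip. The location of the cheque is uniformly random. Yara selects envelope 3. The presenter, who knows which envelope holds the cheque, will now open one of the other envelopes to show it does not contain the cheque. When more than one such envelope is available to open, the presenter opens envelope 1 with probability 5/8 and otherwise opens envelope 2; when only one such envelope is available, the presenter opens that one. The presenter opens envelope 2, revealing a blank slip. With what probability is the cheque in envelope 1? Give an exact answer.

8/11

Consider each possible location of the cheque in turn.
If it is in envelope 1 (prior 1/3): only envelope 2 is available, probability 1; weight (1/3)·1 = 1/3.
If it is in envelope 2 (prior 1/3): the presenter opened envelope 2, so this case is ruled out; weight (1/3)·0 = 0.
If it is in envelope 3 (prior 1/3): envelope 1 is available but not opened, probability 3/8; weight (1/3)·(3/8) = 1/8.
The weights sum to 11/24.
So P(the cheque in envelope 1 | the presenter opened envelope 2) = (1/3) / (11/24) = 8/11.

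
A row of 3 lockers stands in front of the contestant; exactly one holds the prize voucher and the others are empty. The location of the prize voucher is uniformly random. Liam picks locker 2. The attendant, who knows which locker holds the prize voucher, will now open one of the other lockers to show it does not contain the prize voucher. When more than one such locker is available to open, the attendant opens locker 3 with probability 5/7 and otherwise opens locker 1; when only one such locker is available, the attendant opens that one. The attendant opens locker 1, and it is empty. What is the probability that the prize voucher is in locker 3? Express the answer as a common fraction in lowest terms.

Consider each possible location of the prize voucher in turn.
If it is in locker 1 (prior 1/3): the attendant opened locker 1, so this case is ruled out; weight (1/3)·0 = 0.
If it is in locker 2 (prior 1/3): locker 3 is available but not opened, probability 2/7; weight (1/3)·(2/7) = 2/21.
If it is in locker 3 (prior 1/3): only locker 1 is available, probability 1; weight (1/3)·1 = 1/3.
The weights sum to 3/7.
So P(the prize voucher in locker 3 | the attendant opened locker 1) = (1/3) / (3/7) = 7/9.

7/9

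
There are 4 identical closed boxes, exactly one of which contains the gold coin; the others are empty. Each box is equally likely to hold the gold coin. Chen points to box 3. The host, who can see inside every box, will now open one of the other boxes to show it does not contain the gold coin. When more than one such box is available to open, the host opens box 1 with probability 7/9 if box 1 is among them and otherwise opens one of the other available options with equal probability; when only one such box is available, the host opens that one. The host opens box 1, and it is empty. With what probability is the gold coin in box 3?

Apply Bayes' rule, conditioning on where the gold coin actually is.
If it is in box 1 (prior 1/4): the host opened box 1, so this case is ruled out; weight (1/4)·0 = 0.
If it is in any of boxes 2, 3, and 4 (prior 1/4 each): box 1 is available, opened with probability 7/9; weight (1/4)·(7/9) = 7/36 each.
The weights sum to 7/12.
So P(the gold coin in box 3 | the host opened box 1) = (7/36) / (7/12) = 1/3.

1/3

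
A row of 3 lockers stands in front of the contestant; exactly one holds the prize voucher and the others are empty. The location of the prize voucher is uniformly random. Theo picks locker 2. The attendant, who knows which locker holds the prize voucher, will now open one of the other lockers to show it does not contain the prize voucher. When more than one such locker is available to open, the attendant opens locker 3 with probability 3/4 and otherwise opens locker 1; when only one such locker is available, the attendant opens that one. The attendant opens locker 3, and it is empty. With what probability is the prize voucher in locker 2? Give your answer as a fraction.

Consider each possible location of the prize voucher in turn.
If it is in locker 1 (prior 1/3): only locker 3 is available, probability 1; weight (1/3)·1 = 1/3.
If it is in locker 2 (prior 1/3): locker 3 is available, opened with probability 3/4; weight (1/3)·(3/4) = 1/4.
If it is in locker 3 (prior 1/3): the attendant opened locker 3, so this case is ruled out; weight (1/3)·0 = 0.
The weights sum to 7/12.
So P(the prize voucher in locker 2 | the attendant opened locker 3) = (1/4) / (7/12) = 3/7.

3/7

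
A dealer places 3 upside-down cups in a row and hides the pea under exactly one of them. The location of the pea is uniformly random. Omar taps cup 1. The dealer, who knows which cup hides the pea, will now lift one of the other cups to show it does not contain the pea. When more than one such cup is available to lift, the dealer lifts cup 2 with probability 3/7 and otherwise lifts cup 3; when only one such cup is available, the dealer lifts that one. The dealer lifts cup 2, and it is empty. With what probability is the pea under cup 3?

Consider each possible location of the pea in turn.
If it is under cup 1 (prior 1/3): cup 2 is available, opened with probability 3/7; weight (1/3)·(3/7) = 1/7.
If it is under cup 2 (prior 1/3): the dealer opened cup 2, so this case is ruled out; weight (1/3)·0 = 0.
If it is under cup 3 (prior 1/3): only cup 2 is available, probability 1; weight (1/3)·1 = 1/3.
The weights sum to 10/21.
So P(the pea under cup 3 | the dealer opened cup 2) = (1/3) / (10/21) = 7/10.

7/10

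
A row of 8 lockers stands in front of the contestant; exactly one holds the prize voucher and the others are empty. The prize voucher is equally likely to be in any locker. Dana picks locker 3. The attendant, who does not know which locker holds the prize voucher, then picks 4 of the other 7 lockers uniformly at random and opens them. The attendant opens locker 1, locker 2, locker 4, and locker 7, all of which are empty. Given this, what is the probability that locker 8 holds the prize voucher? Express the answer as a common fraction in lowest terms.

1/4

Apply Bayes' rule, conditioning on where the prize voucher actually is.
If it is in any of lockers 1, 2, 4, and 7 (prior 1/8 each): that locker was opened and seen not to hold the prize — ruled out; weight (1/8)·0 = 0 each.
If it is in any of lockers 3, 5, 6, and 8 (prior 1/8 each): the attendant picks exactly this set with probability 1/35 regardless, and none is the prize; weight (1/8)·(1/35) = 1/280 each.
The weights sum to 1/70.
So P(the prize voucher in locker 8 | the attendant opened locker 1, locker 2, locker 4, and locker 7) = (1/280) / (1/70) = 1/4.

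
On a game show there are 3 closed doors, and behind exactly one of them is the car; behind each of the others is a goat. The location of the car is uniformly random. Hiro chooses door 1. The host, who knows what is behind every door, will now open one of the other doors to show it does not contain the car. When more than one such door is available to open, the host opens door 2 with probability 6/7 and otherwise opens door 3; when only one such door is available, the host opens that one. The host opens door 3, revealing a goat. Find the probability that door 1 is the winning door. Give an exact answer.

1/8

Condition on the true location of the car.
If it is behind door 1 (prior 1/3): door 2 is available but not opened, probability 1/7; weight (1/3)·(1/7) = 1/21.
If it is behind door 2 (prior 1/3): only door 3 is available, probability 1; weight (1/3)·1 = 1/3.
If it is behind door 3 (prior 1/3): the host opened door 3, so this case is ruled out; weight (1/3)·0 = 0.
The weights sum to 8/21.
So P(the car behind door 1 | the host opened door 3) = (1/21) / (8/21) = 1/8.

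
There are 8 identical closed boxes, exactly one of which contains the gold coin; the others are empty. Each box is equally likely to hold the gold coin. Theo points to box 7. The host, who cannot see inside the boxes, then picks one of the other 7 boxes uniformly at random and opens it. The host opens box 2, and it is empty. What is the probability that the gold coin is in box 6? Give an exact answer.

1/7

Apply Bayes' rule, conditioning on where the gold coin actually is.
If it is in any of boxes 1, 3, 4, 5, 6, 7, and 8 (prior 1/8 each): the host picks box 2 with probability 1/7 regardless, and it is not the prize; weight (1/8)·(1/7) = 1/56 each.
If it is in box 2 (prior 1/8): the host opened box 2, so this case is ruled out; weight (1/8)·0 = 0.
The weights sum to 1/8.
So P(the gold coin in box 6 | the host opened box 2) = (1/56) / (1/8) = 1/7.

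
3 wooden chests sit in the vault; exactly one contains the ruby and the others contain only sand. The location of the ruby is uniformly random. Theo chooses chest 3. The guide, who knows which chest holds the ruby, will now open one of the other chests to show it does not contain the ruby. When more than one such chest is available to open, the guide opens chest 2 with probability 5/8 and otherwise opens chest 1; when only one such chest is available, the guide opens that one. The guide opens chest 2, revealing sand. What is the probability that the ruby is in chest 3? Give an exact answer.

Apply Bayes' rule, conditioning on where the ruby actually is.
If it is in chest 1 (prior 1/3): only chest 2 is available, probability 1; weight (1/3)·1 = 1/3.
If it is in chest 2 (prior 1/3): the guide opened chest 2, so this case is ruled out; weight (1/3)·0 = 0.
If it is in chest 3 (prior 1/3): chest 2 is available, opened with probability 5/8; weight (1/3)·(5/8) = 5/24.
The weights sum to 13/24.
So P(the ruby in chest 3 | the guide opened chest 2) = (5/24) / (13/24) = 5/13.

5/13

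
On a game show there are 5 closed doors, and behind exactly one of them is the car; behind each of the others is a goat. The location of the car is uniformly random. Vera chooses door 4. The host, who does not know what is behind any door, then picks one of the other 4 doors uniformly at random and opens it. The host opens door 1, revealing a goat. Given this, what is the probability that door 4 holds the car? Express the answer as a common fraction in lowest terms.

Condition on the true location of the car.
If it is behind door 1 (prior 1/5): the host opened door 1, so this case is ruled out; weight (1/5)·0 = 0.
If it is behind any of doors 2, 3, 4, and 5 (prior 1/5 each): the host picks door 1 with probability 1/4 regardless, and it is not the prize; weight (1/5)·(1/4) = 1/20 each.
The weights sum to 1/5.
So P(the car behind door 4 | the host opened door 1) = (1/20) / (1/5) = 1/4.

1/4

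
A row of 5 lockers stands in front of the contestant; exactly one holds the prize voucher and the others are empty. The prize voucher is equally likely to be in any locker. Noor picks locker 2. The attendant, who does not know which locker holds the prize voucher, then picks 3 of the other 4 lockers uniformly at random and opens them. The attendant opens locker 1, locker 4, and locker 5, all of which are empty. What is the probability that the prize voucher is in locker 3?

1/2

Consider each possible location of the prize voucher in turn.
If it is in any of lockers 1, 4, and 5 (prior 1/5 each): that locker was opened and seen not to hold the prize — ruled out; weight (1/5)·0 = 0 each.
If it is in either of lockers 2 and 3 (prior 1/5 each): the attendant picks exactly this set with probability 1/4 regardless, and none is the prize; weight (1/5)·(1/4) = 1/20 each.
The weights sum to 1/10.
So P(the prize voucher in locker 3 | the attendant opened locker 1, locker 4, and locker 5) = (1/20) / (1/10) = 1/2.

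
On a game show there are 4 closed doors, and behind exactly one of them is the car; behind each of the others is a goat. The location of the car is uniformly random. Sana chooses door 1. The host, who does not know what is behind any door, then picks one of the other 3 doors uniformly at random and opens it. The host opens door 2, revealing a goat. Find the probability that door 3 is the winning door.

Because the host chose which door to open without knowing where the car is, the choice is independent of the prize location. Learning that door 2 does not hold the car simply rules out that one location and leaves the remaining 3 doors still equally likely by symmetry.
So P(the car behind door 3) = 1/3.

1/3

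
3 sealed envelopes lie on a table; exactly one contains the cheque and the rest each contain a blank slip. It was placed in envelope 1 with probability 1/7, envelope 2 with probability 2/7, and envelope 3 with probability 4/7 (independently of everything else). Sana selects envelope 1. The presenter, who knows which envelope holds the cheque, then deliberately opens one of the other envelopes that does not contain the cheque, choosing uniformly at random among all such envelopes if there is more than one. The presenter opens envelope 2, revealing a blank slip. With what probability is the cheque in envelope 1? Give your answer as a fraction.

Apply Bayes' rule, conditioning on where the cheque actually is.
If it is in envelope 1 (prior 1/7): the presenter has 2 equally likely choices, so probability 1/2; weight (1/7)·(1/2) = 1/14.
If it is in envelope 2 (prior 2/7): the presenter opened envelope 2, so this case is ruled out; weight (2/7)·0 = 0.
If it is in envelope 3 (prior 4/7): the presenter has no choice, probability 1; weight (4/7)·1 = 4/7.
The weights sum to 9/14.
So P(the cheque in envelope 1 | the presenter opened envelope 2) = (1/14) / (9/14) = 1/9.

1/9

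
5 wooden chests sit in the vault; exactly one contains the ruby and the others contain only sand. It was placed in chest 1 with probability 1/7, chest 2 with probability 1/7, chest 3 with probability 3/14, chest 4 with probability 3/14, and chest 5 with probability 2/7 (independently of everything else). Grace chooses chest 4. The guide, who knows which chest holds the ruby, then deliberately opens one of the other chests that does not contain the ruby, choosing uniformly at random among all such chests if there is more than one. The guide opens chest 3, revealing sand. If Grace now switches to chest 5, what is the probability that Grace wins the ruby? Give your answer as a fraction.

Consider each possible location of the ruby in turn.
If it is in either of chests 1 and 2 (prior 1/7 each): the guide has 3 equally likely choices, so probability 1/3; weight (1/7)·(1/3) = 1/21 each.
If it is in chest 3 (prior 3/14): the guide opened chest 3, so this case is ruled out; weight (3/14)·0 = 0.
If it is in chest 4 (prior 3/14): the guide has 4 equally likely choices, so probability 1/4; weight (3/14)·(1/4) = 3/56.
If it is in chest 5 (prior 2/7): the guide has 3 equally likely choices, so probability 1/3; weight (2/7)·(1/3) = 2/21.
The weights sum to 41/168.
So P(the ruby in chest 5 | the guide opened chest 3) = (2/21) / (41/168) = 16/41.

16/41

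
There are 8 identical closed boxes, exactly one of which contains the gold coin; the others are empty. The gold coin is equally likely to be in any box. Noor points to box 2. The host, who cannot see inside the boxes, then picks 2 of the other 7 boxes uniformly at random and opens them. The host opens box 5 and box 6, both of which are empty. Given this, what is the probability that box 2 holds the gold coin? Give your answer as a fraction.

Because the host chose which boxes to open without knowing where the gold coin is, the choice is independent of the prize location. Learning that none of the 2 opened boxes holds the gold coin simply rules out those 2 locations and leaves the remaining 6 boxes still equally likely by symmetry.
So P(the gold coin in box 2) = 1/6.

1/6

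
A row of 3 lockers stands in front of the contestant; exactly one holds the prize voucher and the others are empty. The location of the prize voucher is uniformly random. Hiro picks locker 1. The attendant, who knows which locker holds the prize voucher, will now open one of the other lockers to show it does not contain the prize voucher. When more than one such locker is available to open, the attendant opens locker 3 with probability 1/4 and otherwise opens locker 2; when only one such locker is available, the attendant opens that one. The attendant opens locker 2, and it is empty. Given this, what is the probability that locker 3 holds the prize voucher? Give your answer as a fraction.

4/7

Consider each possible location of the prize voucher in turn.
If it is in locker 1 (prior 1/3): locker 3 is available but not opened, probability 3/4; weight (1/3)·(3/4) = 1/4.
If it is in locker 2 (prior 1/3): the attendant opened locker 2, so this case is ruled out; weight (1/3)·0 = 0.
If it is in locker 3 (prior 1/3): only locker 2 is available, probability 1; weight (1/3)·1 = 1/3.
The weights sum to 7/12.
So P(the prize voucher in locker 3 | the attendant opened locker 2) = (1/3) / (7/12) = 4/7.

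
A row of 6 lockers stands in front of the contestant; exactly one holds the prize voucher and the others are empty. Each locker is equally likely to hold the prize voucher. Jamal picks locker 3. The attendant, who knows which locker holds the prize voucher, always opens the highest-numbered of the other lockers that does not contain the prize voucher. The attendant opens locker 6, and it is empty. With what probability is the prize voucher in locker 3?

Condition on the true location of the prize voucher.
If it is in any of lockers 1, 2, 3, 4, and 5 (prior 1/6 each): locker 6 is the highest-numbered option available, probability 1; weight (1/6)·1 = 1/6 each.
If it is in locker 6 (prior 1/6): the attendant opened locker 6, so this case is ruled out; weight (1/6)·0 = 0.
The weights sum to 5/6.
So P(the prize voucher in locker 3 | the attendant opened locker 6) = (1/6) / (5/6) = 1/5.

1/5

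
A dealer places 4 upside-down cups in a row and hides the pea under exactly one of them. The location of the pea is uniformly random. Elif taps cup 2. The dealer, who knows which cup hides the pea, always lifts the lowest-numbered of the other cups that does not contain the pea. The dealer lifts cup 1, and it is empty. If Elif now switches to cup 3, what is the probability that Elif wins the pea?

Condition on the true location of the pea.
If it is under cup 1 (prior 1/4): the dealer opened cup 1, so this case is ruled out; weight (1/4)·0 = 0.
If it is under any of cups 2, 3, and 4 (prior 1/4 each): cup 1 is the lowest-numbered option available, probability 1; weight (1/4)·1 = 1/4 each.
The weights sum to 3/4.
So P(the pea under cup 3 | the dealer opened cup 1) = (1/4) / (3/4) = 1/3.

1/3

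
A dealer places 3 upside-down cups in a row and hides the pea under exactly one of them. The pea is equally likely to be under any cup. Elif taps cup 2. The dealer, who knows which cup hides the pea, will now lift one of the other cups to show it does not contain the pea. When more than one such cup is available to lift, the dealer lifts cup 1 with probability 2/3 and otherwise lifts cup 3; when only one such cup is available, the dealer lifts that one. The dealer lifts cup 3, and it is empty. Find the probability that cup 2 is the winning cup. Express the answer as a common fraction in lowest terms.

Apply Bayes' rule, conditioning on where the pea actually is.
If it is under cup 1 (prior 1/3): only cup 3 is available, probability 1; weight (1/3)·1 = 1/3.
If it is under cup 2 (prior 1/3): cup 1 is available but not opened, probability 1/3; weight (1/3)·(1/3) = 1/9.
If it is under cup 3 (prior 1/3): the dealer opened cup 3, so this case is ruled out; weight (1/3)·0 = 0.
The weights sum to 4/9.
So P(the pea under cup 2 | the dealer opened cup 3) = (1/9) / (4/9) = 1/4.

1/4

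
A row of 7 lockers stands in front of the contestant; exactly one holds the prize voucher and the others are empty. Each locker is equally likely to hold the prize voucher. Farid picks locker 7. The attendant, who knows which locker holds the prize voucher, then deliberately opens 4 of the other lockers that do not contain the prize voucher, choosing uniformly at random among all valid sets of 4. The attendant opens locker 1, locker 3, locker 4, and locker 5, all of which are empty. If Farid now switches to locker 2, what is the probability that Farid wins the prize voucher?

3/7

Apply Bayes' rule, conditioning on where the prize voucher actually is.
If it is in any of lockers 1, 3, 4, and 5 (prior 1/7 each): that locker was opened and seen not to hold the prize — ruled out; weight (1/7)·0 = 0 each.
If it is in either of lockers 2 and 6 (prior 1/7 each): the attendant has 5 equally likely choices, so probability 1/5; weight (1/7)·(1/5) = 1/35 each.
If it is in locker 7 (prior 1/7): the attendant has 15 equally likely choices, so probability 1/15; weight (1/7)·(1/15) = 1/105.
The weights sum to 1/15.
So P(the prize voucher in locker 2 | the attendant opened locker 1, locker 3, locker 4, and locker 5) = (1/35) / (1/15) = 3/7.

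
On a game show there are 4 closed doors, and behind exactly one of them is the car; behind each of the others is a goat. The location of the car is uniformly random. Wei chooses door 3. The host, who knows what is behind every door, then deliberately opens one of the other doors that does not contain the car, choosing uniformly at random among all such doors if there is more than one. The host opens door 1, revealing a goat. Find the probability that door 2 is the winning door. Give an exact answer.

3/8

Condition on the true location of the car.
If it is behind door 1 (prior 1/4): the host opened door 1, so this case is ruled out; weight (1/4)·0 = 0.
If it is behind either of doors 2 and 4 (prior 1/4 each): the host has 2 equally likely choices, so probability 1/2; weight (1/4)·(1/2) = 1/8 each.
If it is behind door 3 (prior 1/4): the host has 3 equally likely choices, so probability 1/3; weight (1/4)·(1/3) = 1/12.
The weights sum to 1/3.
So P(the car behind door 2 | the host opened door 1) = (1/8) / (1/3) = 3/8.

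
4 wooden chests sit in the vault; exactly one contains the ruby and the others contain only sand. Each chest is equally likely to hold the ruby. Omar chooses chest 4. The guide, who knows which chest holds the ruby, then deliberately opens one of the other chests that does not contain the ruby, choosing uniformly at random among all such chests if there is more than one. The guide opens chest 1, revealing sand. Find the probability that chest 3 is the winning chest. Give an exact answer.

3/8

Apply Bayes' rule, conditioning on where the ruby actually is.
If it is in chest 1 (prior 1/4): the guide opened chest 1, so this case is ruled out; weight (1/4)·0 = 0.
If it is in either of chests 2 and 3 (prior 1/4 each): the guide has 2 equally likely choices, so probability 1/2; weight (1/4)·(1/2) = 1/8 each.
If it is in chest 4 (prior 1/4): the guide has 3 equally likely choices, so probability 1/3; weight (1/4)·(1/3) = 1/12.
The weights sum to 1/3.
So P(the ruby in chest 3 | the guide opened chest 1) = (1/8) / (1/3) = 3/8.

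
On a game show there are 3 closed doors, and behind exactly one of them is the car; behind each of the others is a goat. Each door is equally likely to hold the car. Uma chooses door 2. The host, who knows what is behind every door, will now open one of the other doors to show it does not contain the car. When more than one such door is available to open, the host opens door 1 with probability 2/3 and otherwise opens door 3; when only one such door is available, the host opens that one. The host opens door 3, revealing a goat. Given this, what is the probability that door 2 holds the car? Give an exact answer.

1/4

Condition on the true location of the car.
If it is behind door 1 (prior 1/3): only door 3 is available, probability 1; weight (1/3)·1 = 1/3.
If it is behind door 2 (prior 1/3): door 1 is available but not opened, probability 1/3; weight (1/3)·(1/3) = 1/9.
If it is behind door 3 (prior 1/3): the host opened door 3, so this case is ruled out; weight (1/3)·0 = 0.
The weights sum to 4/9.
So P(the car behind door 2 | the host opened door 3) = (1/9) / (4/9) = 1/4.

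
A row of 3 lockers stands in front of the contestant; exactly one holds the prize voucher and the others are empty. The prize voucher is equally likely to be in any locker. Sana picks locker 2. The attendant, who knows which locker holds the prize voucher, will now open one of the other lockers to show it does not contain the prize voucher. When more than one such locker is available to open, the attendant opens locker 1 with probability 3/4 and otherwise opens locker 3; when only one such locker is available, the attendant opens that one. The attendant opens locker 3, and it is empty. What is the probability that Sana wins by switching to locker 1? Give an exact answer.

4/5

Apply Bayes' rule, conditioning on where the prize voucher actually is.
If it is in locker 1 (prior 1/3): only locker 3 is available, probability 1; weight (1/3)·1 = 1/3.
If it is in locker 2 (prior 1/3): locker 1 is available but not opened, probability 1/4; weight (1/3)·(1/4) = 1/12.
If it is in locker 3 (prior 1/3): the attendant opened locker 3, so this case is ruled out; weight (1/3)·0 = 0.
The weights sum to 5/12.
So P(the prize voucher in locker 1 | the attendant opened locker 3) = (1/3) / (5/12) = 4/5.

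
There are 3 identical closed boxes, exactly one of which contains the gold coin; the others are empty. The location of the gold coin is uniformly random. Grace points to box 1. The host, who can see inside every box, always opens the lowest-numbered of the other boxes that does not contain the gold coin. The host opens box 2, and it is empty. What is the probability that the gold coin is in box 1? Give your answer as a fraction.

Consider each possible location of the gold coin in turn.
If it is in either of boxes 1 and 3 (prior 1/3 each): box 2 is the lowest-numbered option available, probability 1; weight (1/3)·1 = 1/3 each.
If it is in box 2 (prior 1/3): the host opened box 2, so this case is ruled out; weight (1/3)·0 = 0.
The weights sum to 2/3.
So P(the gold coin in box 1 | the host opened box 2) = (1/3) / (2/3) = 1/2.

1/2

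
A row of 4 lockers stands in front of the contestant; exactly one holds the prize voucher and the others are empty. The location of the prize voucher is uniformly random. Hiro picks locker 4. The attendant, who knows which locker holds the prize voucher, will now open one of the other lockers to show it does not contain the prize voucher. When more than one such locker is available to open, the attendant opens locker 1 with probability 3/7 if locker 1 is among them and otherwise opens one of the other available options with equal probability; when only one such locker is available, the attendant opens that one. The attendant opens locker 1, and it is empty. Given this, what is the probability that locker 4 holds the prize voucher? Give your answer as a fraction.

Consider each possible location of the prize voucher in turn.
If it is in locker 1 (prior 1/4): the attendant opened locker 1, so this case is ruled out; weight (1/4)·0 = 0.
If it is in any of lockers 2, 3, and 4 (prior 1/4 each): locker 1 is available, opened with probability 3/7; weight (1/4)·(3/7) = 3/28 each.
The weights sum to 9/28.
So P(the prize voucher in locker 4 | the attendant opened locker 1) = (3/28) / (9/28) = 1/3.

1/3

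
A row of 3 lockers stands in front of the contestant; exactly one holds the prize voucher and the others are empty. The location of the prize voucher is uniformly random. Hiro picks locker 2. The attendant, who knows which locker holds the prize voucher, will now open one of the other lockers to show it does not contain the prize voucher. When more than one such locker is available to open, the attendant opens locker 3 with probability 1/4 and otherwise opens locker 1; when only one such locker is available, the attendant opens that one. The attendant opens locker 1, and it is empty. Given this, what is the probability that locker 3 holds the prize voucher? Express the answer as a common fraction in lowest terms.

4/7

Consider each possible location of the prize voucher in turn.
If it is in locker 1 (prior 1/3): the attendant opened locker 1, so this case is ruled out; weight (1/3)·0 = 0.
If it is in locker 2 (prior 1/3): locker 3 is available but not opened, probability 3/4; weight (1/3)·(3/4) = 1/4.
If it is in locker 3 (prior 1/3): only locker 1 is available, probability 1; weight (1/3)·1 = 1/3.
The weights sum to 7/12.
So P(the prize voucher in locker 3 | the attendant opened locker 1) = (1/3) / (7/12) = 4/7.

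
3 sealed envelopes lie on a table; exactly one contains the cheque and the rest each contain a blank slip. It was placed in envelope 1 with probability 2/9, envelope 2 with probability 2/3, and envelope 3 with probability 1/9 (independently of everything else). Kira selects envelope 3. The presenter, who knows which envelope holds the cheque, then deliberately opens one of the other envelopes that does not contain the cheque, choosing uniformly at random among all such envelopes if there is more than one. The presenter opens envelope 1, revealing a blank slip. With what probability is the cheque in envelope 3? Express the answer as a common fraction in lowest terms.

1/13

Condition on the true location of the cheque.
If it is in envelope 1 (prior 2/9): the presenter opened envelope 1, so this case is ruled out; weight (2/9)·0 = 0.
If it is in envelope 2 (prior 2/3): the presenter has no choice, probability 1; weight (2/3)·1 = 2/3.
If it is in envelope 3 (prior 1/9): the presenter has 2 equally likely choices, so probability 1/2; weight (1/9)·(1/2) = 1/18.
The weights sum to 13/18.
So P(the cheque in envelope 3 | the presenter opened envelope 1) = (1/18) / (13/18) = 1/13.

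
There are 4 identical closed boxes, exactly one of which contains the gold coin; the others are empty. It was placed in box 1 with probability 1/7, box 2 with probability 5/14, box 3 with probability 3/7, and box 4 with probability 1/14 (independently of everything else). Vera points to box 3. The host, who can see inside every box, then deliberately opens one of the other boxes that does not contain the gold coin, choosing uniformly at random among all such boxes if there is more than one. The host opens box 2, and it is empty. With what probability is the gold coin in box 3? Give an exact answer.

Consider each possible location of the gold coin in turn.
If it is in box 1 (prior 1/7): the host has 2 equally likely choices, so probability 1/2; weight (1/7)·(1/2) = 1/14.
If it is in box 2 (prior 5/14): the host opened box 2, so this case is ruled out; weight (5/14)·0 = 0.
If it is in box 3 (prior 3/7): the host has 3 equally likely choices, so probability 1/3; weight (3/7)·(1/3) = 1/7.
If it is in box 4 (prior 1/14): the host has 2 equally likely choices, so probability 1/2; weight (1/14)·(1/2) = 1/28.
The weights sum to 1/4.
So P(the gold coin in box 3 | the host opened box 2) = (1/7) / (1/4) = 4/7.

4/7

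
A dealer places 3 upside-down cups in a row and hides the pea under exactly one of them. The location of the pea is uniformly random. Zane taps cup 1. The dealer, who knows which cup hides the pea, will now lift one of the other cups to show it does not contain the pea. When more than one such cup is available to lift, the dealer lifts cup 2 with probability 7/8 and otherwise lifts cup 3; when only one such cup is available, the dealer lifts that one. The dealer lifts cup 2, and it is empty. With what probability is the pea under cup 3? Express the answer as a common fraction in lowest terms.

8/15

Apply Bayes' rule, conditioning on where the pea actually is.
If it is under cup 1 (prior 1/3): cup 2 is available, opened with probability 7/8; weight (1/3)·(7/8) = 7/24.
If it is under cup 2 (prior 1/3): the dealer opened cup 2, so this case is ruled out; weight (1/3)·0 = 0.
If it is under cup 3 (prior 1/3): only cup 2 is available, probability 1; weight (1/3)·1 = 1/3.
The weights sum to 5/8.
So P(the pea under cup 3 | the dealer opened cup 2) = (1/3) / (5/8) = 8/15.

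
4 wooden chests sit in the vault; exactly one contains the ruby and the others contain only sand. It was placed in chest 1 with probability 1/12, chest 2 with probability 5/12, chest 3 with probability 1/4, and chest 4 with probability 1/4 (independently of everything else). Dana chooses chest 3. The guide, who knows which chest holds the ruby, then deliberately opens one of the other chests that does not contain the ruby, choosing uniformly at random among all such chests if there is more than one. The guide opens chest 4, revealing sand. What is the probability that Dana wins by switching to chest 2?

5/8

Consider each possible location of the ruby in turn.
If it is in chest 1 (prior 1/12): the guide has 2 equally likely choices, so probability 1/2; weight (1/12)·(1/2) = 1/24.
If it is in chest 2 (prior 5/12): the guide has 2 equally likely choices, so probability 1/2; weight (5/12)·(1/2) = 5/24.
If it is in chest 3 (prior 1/4): the guide has 3 equally likely choices, so probability 1/3; weight (1/4)·(1/3) = 1/12.
If it is in chest 4 (prior 1/4): the guide opened chest 4, so this case is ruled out; weight (1/4)·0 = 0.
The weights sum to 1/3.
So P(the ruby in chest 2 | the guide opened chest 4) = (5/24) / (1/3) = 5/8.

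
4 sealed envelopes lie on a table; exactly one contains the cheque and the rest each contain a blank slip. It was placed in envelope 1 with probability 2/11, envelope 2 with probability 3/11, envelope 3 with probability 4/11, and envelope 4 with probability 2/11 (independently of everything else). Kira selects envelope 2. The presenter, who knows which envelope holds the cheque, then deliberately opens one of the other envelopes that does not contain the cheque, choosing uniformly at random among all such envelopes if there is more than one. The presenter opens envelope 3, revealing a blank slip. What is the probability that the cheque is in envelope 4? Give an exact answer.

Consider each possible location of the cheque in turn.
If it is in either of envelopes 1 and 4 (prior 2/11 each): the presenter has 2 equally likely choices, so probability 1/2; weight (2/11)·(1/2) = 1/11 each.
If it is in envelope 2 (prior 3/11): the presenter has 3 equally likely choices, so probability 1/3; weight (3/11)·(1/3) = 1/11.
If it is in envelope 3 (prior 4/11): the presenter opened envelope 3, so this case is ruled out; weight (4/11)·0 = 0.
The weights sum to 3/11.
So P(the cheque in envelope 4 | the presenter opened envelope 3) = (1/11) / (3/11) = 1/3.

1/3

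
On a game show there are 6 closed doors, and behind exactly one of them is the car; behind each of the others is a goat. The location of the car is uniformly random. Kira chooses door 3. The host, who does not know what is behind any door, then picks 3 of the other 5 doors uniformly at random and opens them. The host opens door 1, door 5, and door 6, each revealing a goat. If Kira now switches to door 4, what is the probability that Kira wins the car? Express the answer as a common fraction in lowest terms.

1/3

Consider each possible location of the car in turn.
If it is behind any of doors 1, 5, and 6 (prior 1/6 each): that door was opened and seen not to hold the prize — ruled out; weight (1/6)·0 = 0 each.
If it is behind any of doors 2, 3, and 4 (prior 1/6 each): the host picks exactly this set with probability 1/10 regardless, and none is the prize; weight (1/6)·(1/10) = 1/60 each.
The weights sum to 1/20.
So P(the car behind door 4 | the host opened door 1, door 5, and door 6) = (1/60) / (1/20) = 1/3.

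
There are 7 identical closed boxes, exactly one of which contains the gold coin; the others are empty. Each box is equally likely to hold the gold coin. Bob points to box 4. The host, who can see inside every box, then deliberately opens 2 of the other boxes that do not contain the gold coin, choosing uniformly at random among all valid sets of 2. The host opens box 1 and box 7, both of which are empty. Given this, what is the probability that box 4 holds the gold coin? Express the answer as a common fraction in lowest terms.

1/7

Condition on the true location of the gold coin.
If it is in either of boxes 1 and 7 (prior 1/7 each): that box was opened and seen not to hold the prize — ruled out; weight (1/7)·0 = 0 each.
If it is in any of boxes 2, 3, 5, and 6 (prior 1/7 each): the host has 10 equally likely choices, so probability 1/10; weight (1/7)·(1/10) = 1/70 each.
If it is in box 4 (prior 1/7): the host has 15 equally likely choices, so probability 1/15; weight (1/7)·(1/15) = 1/105.
The weights sum to 1/15.
So P(the gold coin in box 4 | the host opened box 1 and box 7) = (1/105) / (1/15) = 1/7.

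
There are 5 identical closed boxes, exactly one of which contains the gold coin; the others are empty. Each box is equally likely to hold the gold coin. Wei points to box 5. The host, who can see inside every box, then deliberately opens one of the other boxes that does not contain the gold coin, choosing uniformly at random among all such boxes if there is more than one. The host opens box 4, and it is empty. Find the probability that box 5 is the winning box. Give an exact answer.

1/5

Condition on the true location of the gold coin.
If it is in any of boxes 1, 2, and 3 (prior 1/5 each): the host has 3 equally likely choices, so probability 1/3; weight (1/5)·(1/3) = 1/15 each.
If it is in box 4 (prior 1/5): the host opened box 4, so this case is ruled out; weight (1/5)·0 = 0.
If it is in box 5 (prior 1/5): the host has 4 equally likely choices, so probability 1/4; weight (1/5)·(1/4) = 1/20.
The weights sum to 1/4.
So P(the gold coin in box 5 | the host opened box 4) = (1/20) / (1/4) = 1/5.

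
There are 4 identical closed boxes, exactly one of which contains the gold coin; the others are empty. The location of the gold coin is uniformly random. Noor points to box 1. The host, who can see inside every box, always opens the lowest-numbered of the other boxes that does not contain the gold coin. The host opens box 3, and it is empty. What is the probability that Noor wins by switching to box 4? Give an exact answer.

Consider each possible location of the gold coin in turn.
If it is in either of boxes 1 and 4 (prior 1/4 each): the host would have opened box 2 instead, probability 0; weight (1/4)·0 = 0 each.
If it is in box 2 (prior 1/4): box 3 is the lowest-numbered option available, probability 1; weight (1/4)·1 = 1/4.
If it is in box 3 (prior 1/4): the host opened box 3, so this case is ruled out; weight (1/4)·0 = 0.
The weights sum to 1/4.
So P(the gold coin in box 4 | the host opened box 3) = 0 / (1/4) = 0.

0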